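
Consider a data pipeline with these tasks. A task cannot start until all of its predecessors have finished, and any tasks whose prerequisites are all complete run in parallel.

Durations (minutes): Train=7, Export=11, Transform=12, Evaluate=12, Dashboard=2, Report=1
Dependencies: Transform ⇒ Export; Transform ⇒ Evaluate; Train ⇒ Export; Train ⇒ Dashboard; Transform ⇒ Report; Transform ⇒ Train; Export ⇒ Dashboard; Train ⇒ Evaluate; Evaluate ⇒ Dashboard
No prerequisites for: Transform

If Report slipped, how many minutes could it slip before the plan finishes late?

Transform→Train→Evaluate→Dashboard = 12+7+12+2 = 33 sets the makespan at 33 minutes.
Report finishes as early as 13 and must finish by 33.
So Report can slip 33 − 13 = 20 minutes.

20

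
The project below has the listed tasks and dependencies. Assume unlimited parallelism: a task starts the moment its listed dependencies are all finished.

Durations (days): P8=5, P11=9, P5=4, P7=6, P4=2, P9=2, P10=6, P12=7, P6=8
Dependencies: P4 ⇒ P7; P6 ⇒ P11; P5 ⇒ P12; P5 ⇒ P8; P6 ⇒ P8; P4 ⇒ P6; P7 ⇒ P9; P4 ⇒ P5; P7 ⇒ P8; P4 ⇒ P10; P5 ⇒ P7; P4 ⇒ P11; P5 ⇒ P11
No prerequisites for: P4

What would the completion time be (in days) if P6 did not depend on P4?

Original critical path: P4→P6→P11 = 2+8+9 = 19 ⇒ 19 days.
Without P4→P6, P6's earliest start moves from 2 to 0.
New critical path: P4→P5→P7→P8 = 2+4+6+5 = 17 ⇒ 17 days.

17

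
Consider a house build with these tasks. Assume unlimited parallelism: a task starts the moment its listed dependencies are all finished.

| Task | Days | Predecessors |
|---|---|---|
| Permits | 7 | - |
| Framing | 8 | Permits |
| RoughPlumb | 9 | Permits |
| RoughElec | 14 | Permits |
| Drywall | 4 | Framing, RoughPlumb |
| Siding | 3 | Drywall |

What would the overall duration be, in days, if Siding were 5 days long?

25

Baseline: Permits→RoughPlumb→Drywall→Siding = 7+9+4+3 = 23 → 23 days.
Siding lies on that path, so at 5 days the path becomes 25 days.
No other chain overtakes it, so the finish is 25 days.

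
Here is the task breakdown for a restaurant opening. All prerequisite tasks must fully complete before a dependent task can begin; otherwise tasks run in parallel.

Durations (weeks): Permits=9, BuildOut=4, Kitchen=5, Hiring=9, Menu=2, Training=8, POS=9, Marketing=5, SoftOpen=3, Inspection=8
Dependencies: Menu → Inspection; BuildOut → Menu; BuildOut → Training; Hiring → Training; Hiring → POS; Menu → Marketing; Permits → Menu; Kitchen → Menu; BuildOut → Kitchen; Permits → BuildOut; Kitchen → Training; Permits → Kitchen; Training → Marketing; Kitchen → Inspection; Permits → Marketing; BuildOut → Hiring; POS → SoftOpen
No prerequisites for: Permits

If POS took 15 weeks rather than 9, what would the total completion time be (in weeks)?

40

Actual critical path: Permits→BuildOut→Hiring→Training→Marketing = 9+4+9+8+5 = 35 ⇒ 35 weeks.
The longest path through POS is only 34 weeks, so POS has float 1.
Now Permits→BuildOut→Hiring→POS→SoftOpen = 9+4+9+15+3 = 40 is longest, so the finish becomes 40 weeks.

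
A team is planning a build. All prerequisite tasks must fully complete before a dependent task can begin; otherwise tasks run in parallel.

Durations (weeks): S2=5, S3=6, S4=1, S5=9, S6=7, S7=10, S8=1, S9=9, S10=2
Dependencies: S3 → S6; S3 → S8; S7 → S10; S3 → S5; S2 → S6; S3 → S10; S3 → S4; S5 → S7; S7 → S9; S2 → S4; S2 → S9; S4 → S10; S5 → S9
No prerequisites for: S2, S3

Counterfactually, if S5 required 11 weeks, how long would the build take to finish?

As given, the longest chain is S3→S5→S7→S9 = 6+9+10+9 = 34, so the finish is 34 weeks.
S5 lies on that path, so at 11 weeks the path becomes 36 weeks.
That remains the longest chain; total 36 weeks.

36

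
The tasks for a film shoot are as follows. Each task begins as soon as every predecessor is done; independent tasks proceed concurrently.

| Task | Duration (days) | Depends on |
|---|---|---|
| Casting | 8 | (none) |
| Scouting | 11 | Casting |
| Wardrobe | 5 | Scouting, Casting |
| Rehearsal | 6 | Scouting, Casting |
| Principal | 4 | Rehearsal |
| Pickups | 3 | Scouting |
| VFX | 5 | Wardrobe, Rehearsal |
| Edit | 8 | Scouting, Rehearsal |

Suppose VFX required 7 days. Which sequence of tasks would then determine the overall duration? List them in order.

Casting, Scouting, Rehearsal, Edit

Critical path before the change: Casting→Scouting→Rehearsal→Edit = 8+11+6+8 = 33 giving 33 days.
VFX is off the critical path — its longest chain is 30 days, giving 3 of slack.
The critical path is still Casting→Scouting→Rehearsal→Edit; finish is now 33 days.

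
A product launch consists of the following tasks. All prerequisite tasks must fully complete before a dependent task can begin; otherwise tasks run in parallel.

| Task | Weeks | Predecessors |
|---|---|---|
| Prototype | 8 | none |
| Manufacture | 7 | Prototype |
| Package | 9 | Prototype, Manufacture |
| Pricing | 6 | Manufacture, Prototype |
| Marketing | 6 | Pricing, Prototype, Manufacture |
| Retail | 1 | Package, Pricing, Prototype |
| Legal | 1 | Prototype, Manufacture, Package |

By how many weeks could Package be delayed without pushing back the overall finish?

2

The longest chain is Prototype→Manufacture→Pricing→Marketing = 8+7+6+6 = 27; overall finish 27 weeks.
The longest chain containing Package totals 25 weeks.
Slack of Package = 17 − 15 = 2 weeks.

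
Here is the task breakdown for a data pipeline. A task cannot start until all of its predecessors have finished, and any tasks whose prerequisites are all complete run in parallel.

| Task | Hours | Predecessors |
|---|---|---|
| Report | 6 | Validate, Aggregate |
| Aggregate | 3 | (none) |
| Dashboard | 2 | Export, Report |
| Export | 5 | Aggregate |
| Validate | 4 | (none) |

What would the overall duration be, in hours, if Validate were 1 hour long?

The binding path is Validate→Report→Dashboard = 4+6+2 = 12; finish at 12 hours.
Since Validate is critical, the -3 change carries straight to that chain (now 9 hours).
New critical path: Aggregate→Report→Dashboard = 3+6+2 = 11 ⇒ 11 hours.

11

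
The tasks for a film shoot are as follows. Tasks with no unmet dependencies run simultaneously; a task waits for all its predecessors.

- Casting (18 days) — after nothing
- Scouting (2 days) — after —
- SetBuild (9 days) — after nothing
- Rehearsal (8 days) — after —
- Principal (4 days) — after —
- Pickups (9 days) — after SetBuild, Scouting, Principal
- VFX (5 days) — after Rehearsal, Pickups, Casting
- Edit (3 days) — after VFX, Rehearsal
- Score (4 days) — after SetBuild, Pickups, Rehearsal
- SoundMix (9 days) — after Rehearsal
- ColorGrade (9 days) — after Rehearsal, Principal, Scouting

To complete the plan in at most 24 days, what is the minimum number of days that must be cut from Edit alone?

Current finish: 26 days; target: 24.
Edit is on every critical path, so each day cut from Edit cuts the finish by one (this holds down to a finish of 24).
Need 26 − 24 = 2 days off Edit → Edit becomes 1 day, finish becomes 24.

2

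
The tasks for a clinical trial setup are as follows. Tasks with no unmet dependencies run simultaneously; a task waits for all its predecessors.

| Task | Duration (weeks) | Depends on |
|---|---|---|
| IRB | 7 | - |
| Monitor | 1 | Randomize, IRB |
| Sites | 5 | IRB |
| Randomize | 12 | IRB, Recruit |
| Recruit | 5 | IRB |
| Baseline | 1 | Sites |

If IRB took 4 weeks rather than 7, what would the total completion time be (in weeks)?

22

As given, the longest chain is IRB→Recruit→Randomize→Monitor = 7+5+12+1 = 25, so the finish is 25 weeks.
Since IRB is critical, the -3 change carries straight to that chain (now 22 weeks).
No other chain overtakes it, so the finish is 22 weeks.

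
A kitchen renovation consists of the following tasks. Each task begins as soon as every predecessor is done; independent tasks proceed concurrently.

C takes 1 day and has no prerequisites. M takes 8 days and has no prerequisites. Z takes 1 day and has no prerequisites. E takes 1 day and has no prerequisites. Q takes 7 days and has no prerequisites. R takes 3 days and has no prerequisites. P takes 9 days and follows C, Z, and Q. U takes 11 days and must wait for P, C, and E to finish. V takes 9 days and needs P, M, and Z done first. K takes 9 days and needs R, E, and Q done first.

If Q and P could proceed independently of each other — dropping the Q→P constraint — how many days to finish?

21

With the dependency in place, Q→P→U = 7+9+11 = 27 sets the finish at 27 days.
Without Q→P, P's earliest start moves from 7 to 1.
The longest chain is now C→P→U = 1+9+11 = 21, so the kitchen renovation takes 21 days.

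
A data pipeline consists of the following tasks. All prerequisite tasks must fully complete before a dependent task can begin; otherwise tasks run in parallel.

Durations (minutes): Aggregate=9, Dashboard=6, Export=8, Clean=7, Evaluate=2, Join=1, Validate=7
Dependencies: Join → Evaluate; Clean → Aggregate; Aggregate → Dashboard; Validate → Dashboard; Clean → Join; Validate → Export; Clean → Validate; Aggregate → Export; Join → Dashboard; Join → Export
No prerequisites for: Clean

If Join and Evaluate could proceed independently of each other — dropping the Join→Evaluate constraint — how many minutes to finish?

Original critical path: Clean→Aggregate→Export = 7+9+8 = 24 ⇒ 24 minutes.
Without Join→Evaluate, Evaluate's earliest start moves from 8 to 0.
The longest chain is now Clean→Aggregate→Export = 7+9+8 = 24, so the project takes 24 minutes.

24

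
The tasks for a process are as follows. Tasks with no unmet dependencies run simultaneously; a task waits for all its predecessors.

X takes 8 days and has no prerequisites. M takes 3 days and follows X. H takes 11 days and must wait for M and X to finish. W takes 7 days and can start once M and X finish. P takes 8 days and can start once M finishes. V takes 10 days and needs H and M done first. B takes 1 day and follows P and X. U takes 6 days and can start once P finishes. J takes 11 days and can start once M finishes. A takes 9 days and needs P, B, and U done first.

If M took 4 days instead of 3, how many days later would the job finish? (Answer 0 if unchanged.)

Actual critical path: X→M→P→U→A = 8+3+8+6+9 = 34 ⇒ 34 days.
M is on the critical path; changing it to 4 makes that path 35 days.
That remains the longest chain; total 35 days.
Change in finish: 35 − 34 = +1 days.

1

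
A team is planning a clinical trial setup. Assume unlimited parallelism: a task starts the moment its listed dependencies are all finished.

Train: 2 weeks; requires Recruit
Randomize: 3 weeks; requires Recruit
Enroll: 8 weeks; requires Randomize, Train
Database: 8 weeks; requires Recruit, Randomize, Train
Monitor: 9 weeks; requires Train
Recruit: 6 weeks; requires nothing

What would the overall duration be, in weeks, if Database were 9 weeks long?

Critical path before the change: Recruit→Randomize→Database = 6+3+8 = 17 giving 17 weeks.
Database is on the critical path; changing it to 9 makes that path 18 weeks.
The critical path is still Recruit→Randomize→Database; finish is now 18 weeks.

18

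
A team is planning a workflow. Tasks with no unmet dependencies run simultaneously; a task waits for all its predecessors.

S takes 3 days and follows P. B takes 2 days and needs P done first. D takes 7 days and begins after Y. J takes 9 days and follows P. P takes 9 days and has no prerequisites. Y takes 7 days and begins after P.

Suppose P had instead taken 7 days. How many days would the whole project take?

Baseline: P→Y→D = 9+7+7 = 23 → 23 days.
P is on the critical path; changing it to 7 makes that path 21 days.
No other chain overtakes it, so the finish is 21 days.

21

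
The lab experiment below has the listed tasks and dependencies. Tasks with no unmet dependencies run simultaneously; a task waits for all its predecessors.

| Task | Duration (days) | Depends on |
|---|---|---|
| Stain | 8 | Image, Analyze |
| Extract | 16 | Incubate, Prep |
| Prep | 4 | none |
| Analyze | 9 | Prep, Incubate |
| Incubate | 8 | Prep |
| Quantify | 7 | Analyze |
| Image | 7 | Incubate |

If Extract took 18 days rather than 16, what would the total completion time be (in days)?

30

Actual critical path: Prep→Incubate→Analyze→Stain = 4+8+9+8 = 29 ⇒ 29 days.
Extract has 1 day of float (longest path through it is 28).
Now Prep→Incubate→Extract = 4+8+18 = 30 is longest, so the finish becomes 30 days.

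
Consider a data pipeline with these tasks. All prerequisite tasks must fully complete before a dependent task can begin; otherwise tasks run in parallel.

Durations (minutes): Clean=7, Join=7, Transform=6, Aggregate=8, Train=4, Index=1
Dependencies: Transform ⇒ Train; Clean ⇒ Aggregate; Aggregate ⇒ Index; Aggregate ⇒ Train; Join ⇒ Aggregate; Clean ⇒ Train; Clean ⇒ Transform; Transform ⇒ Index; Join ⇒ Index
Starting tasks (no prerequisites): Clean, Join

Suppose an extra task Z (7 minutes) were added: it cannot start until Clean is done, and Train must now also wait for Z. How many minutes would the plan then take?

Originally the plan takes 19 minutes.
With Z inserted, Train now waits for max(Clean, Transform, Aggregate, Z).
New critical path: Clean→Aggregate→Train = 7+8+4 = 19 ⇒ 19 minutes.

19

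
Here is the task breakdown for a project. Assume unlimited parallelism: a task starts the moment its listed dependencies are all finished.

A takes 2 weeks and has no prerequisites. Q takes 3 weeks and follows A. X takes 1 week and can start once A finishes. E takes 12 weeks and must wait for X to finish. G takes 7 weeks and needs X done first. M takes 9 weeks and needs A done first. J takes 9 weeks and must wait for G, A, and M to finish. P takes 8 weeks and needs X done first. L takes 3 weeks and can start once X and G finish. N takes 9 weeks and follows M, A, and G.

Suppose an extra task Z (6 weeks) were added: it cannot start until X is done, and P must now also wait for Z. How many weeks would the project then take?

20

Originally the project takes 20 weeks.
With Z inserted, P now waits for max(X, Z).
New critical path: A→M→J = 2+9+9 = 20 ⇒ 20 weeks.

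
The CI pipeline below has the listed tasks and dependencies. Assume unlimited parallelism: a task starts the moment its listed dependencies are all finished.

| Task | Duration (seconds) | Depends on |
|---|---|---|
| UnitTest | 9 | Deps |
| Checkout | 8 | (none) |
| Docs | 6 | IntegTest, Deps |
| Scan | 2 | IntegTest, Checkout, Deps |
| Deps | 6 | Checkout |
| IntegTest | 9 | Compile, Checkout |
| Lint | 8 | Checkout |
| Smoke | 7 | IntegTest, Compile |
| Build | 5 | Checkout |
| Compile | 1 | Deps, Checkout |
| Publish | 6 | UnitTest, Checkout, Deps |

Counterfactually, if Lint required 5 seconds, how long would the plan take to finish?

31

Actual critical path: Checkout→Deps→Compile→IntegTest→Smoke = 8+6+1+9+7 = 31 ⇒ 31 seconds.
Lint is off the critical path — its longest chain is 16 seconds, giving 15 of slack.
No other chain overtakes it, so the finish is 31 seconds.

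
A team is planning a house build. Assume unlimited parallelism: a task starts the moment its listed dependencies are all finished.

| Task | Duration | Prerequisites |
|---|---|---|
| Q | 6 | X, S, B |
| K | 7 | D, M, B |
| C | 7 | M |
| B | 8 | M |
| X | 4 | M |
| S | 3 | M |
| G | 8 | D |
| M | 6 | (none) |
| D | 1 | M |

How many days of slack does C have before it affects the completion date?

The longest chain is M→B→K = 6+8+7 = 21; overall finish 21 days.
C finishes as early as 13 and must finish by 21.
Float = 21 − 13 = 8.

8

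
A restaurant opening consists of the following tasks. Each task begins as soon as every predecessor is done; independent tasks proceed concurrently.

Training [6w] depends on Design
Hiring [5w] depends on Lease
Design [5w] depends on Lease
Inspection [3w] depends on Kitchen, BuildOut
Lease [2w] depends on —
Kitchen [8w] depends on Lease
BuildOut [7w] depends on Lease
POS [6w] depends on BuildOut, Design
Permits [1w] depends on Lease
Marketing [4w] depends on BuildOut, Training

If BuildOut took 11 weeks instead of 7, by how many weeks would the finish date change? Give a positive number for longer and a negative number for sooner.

As given, the longest chain is Lease→Design→Training→Marketing = 2+5+6+4 = 17, so the finish is 17 weeks.
BuildOut is off the critical path — its longest chain is 15 weeks, giving 2 of slack.
Now Lease→BuildOut→POS = 2+11+6 = 19 is longest, so the finish becomes 19 weeks.
Change in finish: 19 − 17 = +2 weeks.

2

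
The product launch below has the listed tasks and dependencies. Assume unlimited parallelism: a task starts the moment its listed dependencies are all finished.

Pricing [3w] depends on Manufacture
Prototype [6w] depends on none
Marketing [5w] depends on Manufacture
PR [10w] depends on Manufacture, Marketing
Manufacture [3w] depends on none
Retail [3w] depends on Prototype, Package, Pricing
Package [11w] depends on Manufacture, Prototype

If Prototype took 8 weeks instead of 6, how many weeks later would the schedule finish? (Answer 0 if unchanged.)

The binding path is Prototype→Package→Retail = 6+11+3 = 20; finish at 20 weeks.
Prototype is on the critical path; changing it to 8 makes that path 22 weeks.
That remains the longest chain; total 22 weeks.
Change in finish: 22 − 20 = +2 weeks.

2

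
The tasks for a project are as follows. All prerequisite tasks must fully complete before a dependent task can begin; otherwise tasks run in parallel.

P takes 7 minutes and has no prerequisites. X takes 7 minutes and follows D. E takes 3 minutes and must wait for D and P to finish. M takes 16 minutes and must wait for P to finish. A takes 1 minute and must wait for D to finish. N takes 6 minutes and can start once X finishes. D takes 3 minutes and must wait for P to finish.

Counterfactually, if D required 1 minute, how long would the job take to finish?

The binding path is P→D→X→N = 7+3+7+6 = 23; finish at 23 minutes.
D lies on that path, so at 1 minute the path becomes 21 minutes.
The binding chain switches to P→M = 7+16 = 23; finish 23 minutes.

23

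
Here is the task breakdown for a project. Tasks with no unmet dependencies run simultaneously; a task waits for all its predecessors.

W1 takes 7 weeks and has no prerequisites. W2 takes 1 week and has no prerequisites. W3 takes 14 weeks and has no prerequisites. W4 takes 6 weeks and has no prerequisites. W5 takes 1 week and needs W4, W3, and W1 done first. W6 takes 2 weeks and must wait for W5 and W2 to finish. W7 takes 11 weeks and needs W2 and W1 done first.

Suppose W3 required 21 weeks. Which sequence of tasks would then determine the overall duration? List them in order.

Actual critical path: W1→W7 = 7+11 = 18 ⇒ 18 weeks.
W3 has 1 week of float (longest path through it is 17).
New critical path: W3→W5→W6 = 21+1+2 = 24 ⇒ 24 weeks.

W3, W5, W6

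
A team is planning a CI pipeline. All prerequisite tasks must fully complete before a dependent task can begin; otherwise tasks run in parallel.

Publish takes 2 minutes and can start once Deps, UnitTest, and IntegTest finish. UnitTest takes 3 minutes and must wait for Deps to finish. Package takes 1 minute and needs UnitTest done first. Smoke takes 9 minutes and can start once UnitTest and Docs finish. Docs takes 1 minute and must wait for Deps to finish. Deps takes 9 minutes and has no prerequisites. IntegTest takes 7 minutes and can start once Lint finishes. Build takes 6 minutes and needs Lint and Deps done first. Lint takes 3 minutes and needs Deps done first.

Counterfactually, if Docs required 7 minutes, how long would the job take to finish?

The binding path is Deps→Lint→IntegTest→Publish = 9+3+7+2 = 21; finish at 21 minutes.
Docs has 2 minutes of float (longest path through it is 19).
The binding chain switches to Deps→Docs→Smoke = 9+7+9 = 25; finish 25 minutes.

25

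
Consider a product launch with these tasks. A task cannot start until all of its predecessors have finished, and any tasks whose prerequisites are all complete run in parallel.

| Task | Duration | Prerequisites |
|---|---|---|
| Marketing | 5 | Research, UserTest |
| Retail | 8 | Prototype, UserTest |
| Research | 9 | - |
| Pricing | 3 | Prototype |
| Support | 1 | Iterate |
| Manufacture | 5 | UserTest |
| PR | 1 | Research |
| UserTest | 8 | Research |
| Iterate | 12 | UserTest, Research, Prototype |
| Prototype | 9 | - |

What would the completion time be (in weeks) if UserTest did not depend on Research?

Original critical path: Research→UserTest→Iterate→Support = 9+8+12+1 = 30 ⇒ 30 weeks.
Without Research→UserTest, UserTest's earliest start moves from 9 to 0.
The longest chain is now Research→Iterate→Support = 9+12+1 = 22, so the plan takes 22 weeks.

22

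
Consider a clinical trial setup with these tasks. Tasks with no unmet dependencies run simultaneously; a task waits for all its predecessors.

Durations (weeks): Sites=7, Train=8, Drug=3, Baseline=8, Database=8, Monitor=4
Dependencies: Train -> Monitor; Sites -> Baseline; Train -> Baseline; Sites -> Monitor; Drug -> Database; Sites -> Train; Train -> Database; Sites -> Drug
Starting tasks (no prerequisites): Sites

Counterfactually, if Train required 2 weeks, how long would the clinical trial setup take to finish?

18

Baseline: Sites→Train→Baseline = 7+8+8 = 23 → 23 weeks.
Train is on the critical path; changing it to 2 makes that path 17 weeks.
The binding chain switches to Sites→Drug→Database = 7+3+8 = 18; finish 18 weeks.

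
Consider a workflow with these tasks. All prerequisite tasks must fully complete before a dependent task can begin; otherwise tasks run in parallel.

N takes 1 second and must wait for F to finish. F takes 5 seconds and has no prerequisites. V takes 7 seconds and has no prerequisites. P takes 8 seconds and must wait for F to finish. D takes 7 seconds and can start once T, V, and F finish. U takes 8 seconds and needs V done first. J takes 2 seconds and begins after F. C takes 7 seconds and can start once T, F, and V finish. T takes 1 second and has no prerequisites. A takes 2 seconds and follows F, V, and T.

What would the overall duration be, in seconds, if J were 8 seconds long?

Actual critical path: V→U = 7+8 = 15 ⇒ 15 seconds.
J has 8 seconds of float (longest path through it is 7).
That remains the longest chain; total 15 seconds.

15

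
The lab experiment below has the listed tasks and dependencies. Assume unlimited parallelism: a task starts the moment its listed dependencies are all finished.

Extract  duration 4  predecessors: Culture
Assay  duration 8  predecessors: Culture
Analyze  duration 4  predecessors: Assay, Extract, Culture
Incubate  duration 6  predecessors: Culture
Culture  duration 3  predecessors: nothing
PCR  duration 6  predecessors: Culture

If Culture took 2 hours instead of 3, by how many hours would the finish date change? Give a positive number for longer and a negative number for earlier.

The binding path is Culture→Assay→Analyze = 3+8+4 = 15; finish at 15 hours.
Since Culture is critical, the -1 change carries straight to that chain (now 14 hours).
The critical path is still Culture→Assay→Analyze; finish is now 14 hours.
Change in finish: 14 − 15 = -1 hours.

-1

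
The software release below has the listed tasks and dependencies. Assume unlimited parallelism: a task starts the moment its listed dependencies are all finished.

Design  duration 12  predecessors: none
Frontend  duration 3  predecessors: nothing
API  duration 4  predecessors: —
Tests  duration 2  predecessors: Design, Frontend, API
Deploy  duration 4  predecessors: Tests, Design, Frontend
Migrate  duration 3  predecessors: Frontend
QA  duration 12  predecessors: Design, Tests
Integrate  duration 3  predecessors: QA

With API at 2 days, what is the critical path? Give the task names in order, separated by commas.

Design, Tests, QA, Integrate

Critical path before the change: Design→Tests→QA→Integrate = 12+2+12+3 = 29 giving 29 days.
API is off the critical path — its longest chain is 21 days, giving 8 of slack.
That remains the longest chain; total 29 days.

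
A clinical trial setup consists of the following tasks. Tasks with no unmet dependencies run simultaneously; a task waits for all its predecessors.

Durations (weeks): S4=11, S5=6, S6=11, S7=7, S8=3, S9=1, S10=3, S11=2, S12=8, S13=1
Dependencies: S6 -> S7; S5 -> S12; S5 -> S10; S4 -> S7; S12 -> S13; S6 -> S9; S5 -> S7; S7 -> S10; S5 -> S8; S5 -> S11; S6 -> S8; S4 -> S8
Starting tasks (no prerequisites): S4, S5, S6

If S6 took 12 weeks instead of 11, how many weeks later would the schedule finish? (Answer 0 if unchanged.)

1

As given, the longest chain is S6→S7→S10 = 11+7+3 = 21, so the finish is 21 weeks.
S6 lies on that path, so at 12 weeks the path becomes 22 weeks.
That remains the longest chain; total 22 weeks.
Change in finish: 22 − 21 = +1 weeks.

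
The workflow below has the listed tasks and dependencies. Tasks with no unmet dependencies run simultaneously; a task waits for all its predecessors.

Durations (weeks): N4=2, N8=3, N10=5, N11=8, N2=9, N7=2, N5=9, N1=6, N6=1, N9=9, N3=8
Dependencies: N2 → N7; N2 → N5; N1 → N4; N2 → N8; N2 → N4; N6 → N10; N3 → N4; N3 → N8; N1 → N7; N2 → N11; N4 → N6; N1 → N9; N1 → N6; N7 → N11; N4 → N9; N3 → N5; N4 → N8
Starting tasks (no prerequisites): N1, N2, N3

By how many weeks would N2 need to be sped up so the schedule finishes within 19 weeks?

1

Current finish: 20 weeks; target: 19.
N2 is on every critical path, so each week cut from N2 cuts the finish by one (this holds down to a finish of 19).
Need 20 − 19 = 1 week off N2 → N2 becomes 8 weeks, finish becomes 19.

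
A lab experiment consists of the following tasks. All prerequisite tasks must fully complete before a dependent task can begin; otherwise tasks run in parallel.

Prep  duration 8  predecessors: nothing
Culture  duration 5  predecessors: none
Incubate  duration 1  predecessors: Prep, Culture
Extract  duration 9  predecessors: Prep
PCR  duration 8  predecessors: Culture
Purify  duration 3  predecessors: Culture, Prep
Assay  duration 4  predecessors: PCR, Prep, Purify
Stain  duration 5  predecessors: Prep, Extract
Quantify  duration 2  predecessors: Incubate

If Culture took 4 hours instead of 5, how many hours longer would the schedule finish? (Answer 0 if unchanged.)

0

Actual critical path: Prep→Extract→Stain = 8+9+5 = 22 ⇒ 22 hours.
The longest path through Culture is only 17 hours, so Culture has float 5.
The critical path is still Prep→Extract→Stain; finish is now 22 hours.
Change in finish: 22 − 22 = +0 hours.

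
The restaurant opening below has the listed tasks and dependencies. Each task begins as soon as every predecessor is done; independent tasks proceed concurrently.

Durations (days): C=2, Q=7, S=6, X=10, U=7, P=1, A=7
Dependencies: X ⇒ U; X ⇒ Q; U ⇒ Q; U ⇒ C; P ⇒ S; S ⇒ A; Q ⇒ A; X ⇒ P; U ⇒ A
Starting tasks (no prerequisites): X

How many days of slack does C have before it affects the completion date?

The longest chain is X→U→Q→A = 10+7+7+7 = 31; overall finish 31 days.
Longest path through C: 19 days (earliest finish 19, latest finish 31).
Slack of C = 29 − 17 = 12 days.

12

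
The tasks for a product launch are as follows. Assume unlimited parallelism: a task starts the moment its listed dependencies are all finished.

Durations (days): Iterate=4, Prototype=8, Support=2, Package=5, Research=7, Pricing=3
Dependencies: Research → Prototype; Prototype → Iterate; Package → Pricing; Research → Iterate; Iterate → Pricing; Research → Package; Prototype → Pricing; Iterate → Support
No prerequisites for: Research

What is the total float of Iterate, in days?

0

The longest chain is Research→Prototype→Iterate→Pricing = 7+8+4+3 = 22; overall finish 22 days.
Iterate finishes as early as 19 and must finish by 19.
Float = 22 − 22 = 0.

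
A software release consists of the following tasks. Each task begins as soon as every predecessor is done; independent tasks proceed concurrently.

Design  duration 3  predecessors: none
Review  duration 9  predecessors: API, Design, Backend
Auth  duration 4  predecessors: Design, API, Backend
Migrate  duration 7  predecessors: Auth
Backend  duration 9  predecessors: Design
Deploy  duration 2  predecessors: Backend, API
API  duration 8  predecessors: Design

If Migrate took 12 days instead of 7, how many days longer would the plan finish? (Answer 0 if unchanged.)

Actual critical path: Design→Backend→Auth→Migrate = 3+9+4+7 = 23 ⇒ 23 days.
Migrate lies on that path, so at 12 days the path becomes 28 days.
That remains the longest chain; total 28 days.
Change in finish: 28 − 23 = +5 days.

5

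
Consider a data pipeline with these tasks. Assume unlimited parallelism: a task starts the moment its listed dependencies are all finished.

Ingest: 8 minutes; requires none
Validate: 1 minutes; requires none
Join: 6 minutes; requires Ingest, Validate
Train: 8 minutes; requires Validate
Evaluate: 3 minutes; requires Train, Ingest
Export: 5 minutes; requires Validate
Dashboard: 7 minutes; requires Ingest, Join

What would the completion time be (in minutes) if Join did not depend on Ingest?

Before: longest chain Ingest→Join→Dashboard = 8+6+7 = 21, finish 21.
Without Ingest→Join, Join's earliest start moves from 8 to 1.
After: Ingest→Dashboard = 8+7 = 15 → 15 minutes.

15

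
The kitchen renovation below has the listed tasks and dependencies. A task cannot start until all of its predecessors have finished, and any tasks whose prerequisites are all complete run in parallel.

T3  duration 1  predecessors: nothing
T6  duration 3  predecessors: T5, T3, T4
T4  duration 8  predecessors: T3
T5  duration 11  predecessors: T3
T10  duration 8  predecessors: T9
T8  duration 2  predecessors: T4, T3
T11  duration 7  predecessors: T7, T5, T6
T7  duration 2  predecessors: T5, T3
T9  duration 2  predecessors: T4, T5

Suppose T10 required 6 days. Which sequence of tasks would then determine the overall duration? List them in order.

T3, T5, T6, T11

Actual critical path: T3→T5→T9→T10 = 1+11+2+8 = 22 ⇒ 22 days.
Since T10 is critical, the -2 change carries straight to that chain (now 20 days).
New critical path: T3→T5→T6→T11 = 1+11+3+7 = 22 ⇒ 22 days.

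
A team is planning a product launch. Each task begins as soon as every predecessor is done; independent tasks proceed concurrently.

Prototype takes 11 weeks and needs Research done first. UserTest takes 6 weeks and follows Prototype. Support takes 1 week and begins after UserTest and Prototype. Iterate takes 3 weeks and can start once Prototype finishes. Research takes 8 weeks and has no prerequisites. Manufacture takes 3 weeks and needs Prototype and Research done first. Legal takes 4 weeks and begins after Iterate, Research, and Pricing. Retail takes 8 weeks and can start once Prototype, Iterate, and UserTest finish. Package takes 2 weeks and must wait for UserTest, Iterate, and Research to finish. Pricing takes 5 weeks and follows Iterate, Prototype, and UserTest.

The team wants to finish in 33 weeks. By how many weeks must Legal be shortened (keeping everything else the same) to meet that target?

1

Current finish: 34 weeks; target: 33.
Legal is on every critical path, so each week cut from Legal cuts the finish by one (this holds down to a finish of 33).
Need 34 − 33 = 1 week off Legal → Legal becomes 3 weeks, finish becomes 33.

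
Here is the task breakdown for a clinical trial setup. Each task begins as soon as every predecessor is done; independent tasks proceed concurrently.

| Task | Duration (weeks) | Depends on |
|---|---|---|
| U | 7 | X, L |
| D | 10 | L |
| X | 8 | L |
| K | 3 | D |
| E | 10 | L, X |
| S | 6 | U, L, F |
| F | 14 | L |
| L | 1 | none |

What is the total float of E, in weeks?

3

Critical path: L→X→U→S = 1+8+7+6 = 22, so the finish is 22 weeks.
Longest path through E: 19 weeks (earliest finish 19, latest finish 22).
Float = 22 − 19 = 3.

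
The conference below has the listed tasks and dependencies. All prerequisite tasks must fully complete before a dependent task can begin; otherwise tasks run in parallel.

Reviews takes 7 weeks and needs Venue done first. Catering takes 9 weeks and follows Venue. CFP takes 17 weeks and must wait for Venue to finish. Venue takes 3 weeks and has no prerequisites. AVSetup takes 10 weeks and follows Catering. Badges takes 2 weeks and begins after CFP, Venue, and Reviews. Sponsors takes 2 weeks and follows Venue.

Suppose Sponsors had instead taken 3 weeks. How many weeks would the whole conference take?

Critical path before the change: Venue→CFP→Badges = 3+17+2 = 22 giving 22 weeks.
Sponsors has 17 weeks of float (longest path through it is 5).
That remains the longest chain; total 22 weeks.

22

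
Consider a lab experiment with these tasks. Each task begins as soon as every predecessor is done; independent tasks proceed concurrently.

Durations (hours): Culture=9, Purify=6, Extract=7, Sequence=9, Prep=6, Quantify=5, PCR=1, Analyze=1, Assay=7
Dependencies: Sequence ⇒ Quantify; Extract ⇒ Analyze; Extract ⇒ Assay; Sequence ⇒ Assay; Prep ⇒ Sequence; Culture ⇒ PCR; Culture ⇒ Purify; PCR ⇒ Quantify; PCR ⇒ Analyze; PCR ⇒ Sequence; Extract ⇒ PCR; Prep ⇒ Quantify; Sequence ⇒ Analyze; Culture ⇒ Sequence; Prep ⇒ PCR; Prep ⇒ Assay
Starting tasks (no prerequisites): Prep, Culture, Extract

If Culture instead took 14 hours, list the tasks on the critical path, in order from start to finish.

Baseline: Culture→PCR→Sequence→Assay = 9+1+9+7 = 26 → 26 hours.
Culture is on the critical path; changing it to 14 makes that path 31 hours.
The critical path is still Culture→PCR→Sequence→Assay; finish is now 31 hours.

Culture, PCR, Sequence, Assay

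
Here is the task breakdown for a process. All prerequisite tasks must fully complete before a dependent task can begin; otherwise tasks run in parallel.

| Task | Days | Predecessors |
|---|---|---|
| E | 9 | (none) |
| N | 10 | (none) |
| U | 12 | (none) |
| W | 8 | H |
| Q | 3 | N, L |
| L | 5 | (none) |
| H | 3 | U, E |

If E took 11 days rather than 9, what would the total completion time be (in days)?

23

Baseline: U→H→W = 12+3+8 = 23 → 23 days.
E is off the critical path — its longest chain is 20 days, giving 3 of slack.
That remains the longest chain; total 23 days.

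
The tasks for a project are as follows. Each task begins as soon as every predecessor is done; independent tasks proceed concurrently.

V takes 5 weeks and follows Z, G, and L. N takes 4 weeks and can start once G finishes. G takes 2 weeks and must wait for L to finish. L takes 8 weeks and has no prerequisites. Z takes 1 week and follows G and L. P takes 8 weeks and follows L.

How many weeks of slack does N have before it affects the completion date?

L→G→Z→V = 8+2+1+5 = 16 sets the makespan at 16 weeks.
N finishes as early as 14 and must finish by 16.
So N can slip 16 − 14 = 2 weeks.

2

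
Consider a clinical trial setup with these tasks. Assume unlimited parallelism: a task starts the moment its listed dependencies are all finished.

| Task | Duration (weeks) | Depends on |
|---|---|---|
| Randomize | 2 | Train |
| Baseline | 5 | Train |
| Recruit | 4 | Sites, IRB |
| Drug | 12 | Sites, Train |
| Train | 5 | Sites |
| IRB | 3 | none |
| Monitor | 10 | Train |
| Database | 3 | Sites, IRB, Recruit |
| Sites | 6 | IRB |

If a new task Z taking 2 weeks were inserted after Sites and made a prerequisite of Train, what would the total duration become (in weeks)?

28

Originally the job takes 26 weeks.
With Z inserted, Train now waits for max(Sites, Z).
New critical path: IRB→Sites→Z→Train→Drug = 3+6+2+5+12 = 28 ⇒ 28 weeks.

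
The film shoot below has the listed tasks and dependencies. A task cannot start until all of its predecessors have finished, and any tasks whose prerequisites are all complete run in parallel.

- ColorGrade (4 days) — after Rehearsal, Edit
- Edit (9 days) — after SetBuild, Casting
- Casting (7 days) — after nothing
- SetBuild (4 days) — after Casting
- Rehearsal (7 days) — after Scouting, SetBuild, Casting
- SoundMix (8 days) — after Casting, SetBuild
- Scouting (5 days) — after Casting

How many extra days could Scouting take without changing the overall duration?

The longest chain is Casting→SetBuild→Edit→ColorGrade = 7+4+9+4 = 24; overall finish 24 days.
Longest path through Scouting: 23 days (earliest finish 12, latest finish 13).
So Scouting can slip 13 − 12 = 1 day.

1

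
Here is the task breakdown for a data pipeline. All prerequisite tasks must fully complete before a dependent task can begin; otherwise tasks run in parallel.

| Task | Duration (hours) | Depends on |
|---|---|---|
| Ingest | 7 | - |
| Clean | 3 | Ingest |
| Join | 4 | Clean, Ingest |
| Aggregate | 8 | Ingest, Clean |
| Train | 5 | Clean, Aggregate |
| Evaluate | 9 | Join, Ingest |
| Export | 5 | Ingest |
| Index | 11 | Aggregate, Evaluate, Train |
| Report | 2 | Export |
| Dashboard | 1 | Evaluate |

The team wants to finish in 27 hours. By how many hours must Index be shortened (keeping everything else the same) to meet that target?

7

Current finish: 34 hours; target: 27.
Index is on every critical path, so each hour cut from Index cuts the finish by one (this holds down to a finish of 24).
Need 34 − 27 = 7 hours off Index → Index becomes 4 hours, finish becomes 27.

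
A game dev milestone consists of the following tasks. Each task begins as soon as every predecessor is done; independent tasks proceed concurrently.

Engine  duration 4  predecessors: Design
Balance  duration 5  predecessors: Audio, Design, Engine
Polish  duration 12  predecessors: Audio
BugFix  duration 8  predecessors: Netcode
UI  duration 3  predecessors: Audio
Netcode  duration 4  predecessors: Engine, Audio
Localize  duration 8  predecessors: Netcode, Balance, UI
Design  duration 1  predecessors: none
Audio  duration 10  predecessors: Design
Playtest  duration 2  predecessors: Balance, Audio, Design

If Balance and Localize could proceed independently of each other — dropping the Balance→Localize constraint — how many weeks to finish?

Before: longest chain Design→Audio→Balance→Localize = 1+10+5+8 = 24, finish 24.
Without Balance→Localize, Localize's earliest start moves from 16 to 15.
The longest chain is now Design→Audio→Netcode→BugFix = 1+10+4+8 = 23, so the project takes 23 weeks.

23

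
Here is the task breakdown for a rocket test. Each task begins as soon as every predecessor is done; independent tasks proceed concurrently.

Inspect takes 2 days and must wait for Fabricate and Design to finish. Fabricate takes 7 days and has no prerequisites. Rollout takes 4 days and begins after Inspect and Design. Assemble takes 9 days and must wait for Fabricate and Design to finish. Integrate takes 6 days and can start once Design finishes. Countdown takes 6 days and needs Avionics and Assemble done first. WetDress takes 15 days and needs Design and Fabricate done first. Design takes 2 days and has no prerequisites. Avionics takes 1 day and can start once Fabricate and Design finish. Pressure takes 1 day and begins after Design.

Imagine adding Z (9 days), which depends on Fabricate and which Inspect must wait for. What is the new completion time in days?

22

Originally the project takes 22 days.
With Z inserted, Inspect now waits for max(Fabricate, Design, Z).
New critical path: Fabricate→Z→Inspect→Rollout = 7+9+2+4 = 22 ⇒ 22 days.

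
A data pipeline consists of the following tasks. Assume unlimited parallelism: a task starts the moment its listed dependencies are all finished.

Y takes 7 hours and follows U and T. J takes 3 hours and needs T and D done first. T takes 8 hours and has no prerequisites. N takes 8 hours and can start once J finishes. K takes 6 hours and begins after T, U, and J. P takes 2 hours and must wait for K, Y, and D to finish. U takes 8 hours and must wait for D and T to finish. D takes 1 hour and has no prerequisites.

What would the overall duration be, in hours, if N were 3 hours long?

Critical path before the change: T→U→Y→P = 8+8+7+2 = 25 giving 25 hours.
N is off the critical path — its longest chain is 19 hours, giving 6 of slack.
No other chain overtakes it, so the finish is 25 hours.

25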